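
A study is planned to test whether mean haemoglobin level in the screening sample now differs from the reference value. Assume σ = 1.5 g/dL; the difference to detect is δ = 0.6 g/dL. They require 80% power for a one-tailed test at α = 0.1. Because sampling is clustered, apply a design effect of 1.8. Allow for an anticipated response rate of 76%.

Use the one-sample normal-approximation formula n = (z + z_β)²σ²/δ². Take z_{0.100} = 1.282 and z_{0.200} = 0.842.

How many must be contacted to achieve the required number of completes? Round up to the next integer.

n = 67

n = (z_α + z_β)² · σ² / δ²
  = (1.282 + 0.842)² · 1.5² / 0.6²
  = 4.5114 · 2.25 / 0.36
  = 28.20
Design effect: 1.8 × 28.20 = 50.75.
Adjust for 76% response: 50.75 / 0.76 = 66.78.
Round up → n = 67.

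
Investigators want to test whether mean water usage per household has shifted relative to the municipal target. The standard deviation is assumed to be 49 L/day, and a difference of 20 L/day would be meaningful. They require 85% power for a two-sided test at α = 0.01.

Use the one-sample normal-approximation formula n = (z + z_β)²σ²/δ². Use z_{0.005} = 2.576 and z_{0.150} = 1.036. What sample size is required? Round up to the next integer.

n = 79

n = (z_{α/2} + z_β)² · σ² / δ²
  = (2.576 + 1.036)² · 49² / 20²
  = 13.0465 · 2401 / 400
  = 78.31
Round up → n = 79.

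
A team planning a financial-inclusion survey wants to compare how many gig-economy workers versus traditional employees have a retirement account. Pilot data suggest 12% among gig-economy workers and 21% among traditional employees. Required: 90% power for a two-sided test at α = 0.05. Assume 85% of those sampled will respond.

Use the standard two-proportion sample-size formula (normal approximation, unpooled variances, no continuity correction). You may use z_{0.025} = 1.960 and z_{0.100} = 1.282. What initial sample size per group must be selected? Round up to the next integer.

n = 415 per group

n = (z_{α/2} + z_β)² · [p₁(1−p₁) + p₂(1−p₂)] / (p₁ − p₂)²
  = (1.960 + 1.282)² · (0.12·0.88 + 0.21·0.79) / (-0.09)²
  = (3.242)² · (0.1056 + 0.1659) / 0.0081
  = 10.5106 · 0.2715 / 0.0081
  = 352.30
Adjust for 85% response: 352.30 / 0.85 = 414.47.
Round up → n = 415 per group.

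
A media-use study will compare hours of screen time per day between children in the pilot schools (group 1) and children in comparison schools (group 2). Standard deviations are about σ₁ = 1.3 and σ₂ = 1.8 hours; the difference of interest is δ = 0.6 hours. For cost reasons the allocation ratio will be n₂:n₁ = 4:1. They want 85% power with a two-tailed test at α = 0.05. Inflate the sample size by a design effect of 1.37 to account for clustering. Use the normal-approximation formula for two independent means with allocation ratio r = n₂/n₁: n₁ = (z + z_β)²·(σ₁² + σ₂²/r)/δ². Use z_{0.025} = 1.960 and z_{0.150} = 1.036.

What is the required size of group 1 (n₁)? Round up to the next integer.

n₁ = (z_{α/2} + z_β)² · (σ₁² + σ₂²/r) / δ²
   = (1.960 + 1.036)² · (1.3² + 1.8²/4) / 0.6²
   = 8.9760 · (1.69 + 0.81) / 0.36
   = 8.9760 · 2.5 / 0.36
   = 62.33
Design effect: 1.37 × 62.33 = 85.40.
Round up → n₁ = 86; n₂ = r·n₁ = 4 × 86 = 344.

n₁ = 86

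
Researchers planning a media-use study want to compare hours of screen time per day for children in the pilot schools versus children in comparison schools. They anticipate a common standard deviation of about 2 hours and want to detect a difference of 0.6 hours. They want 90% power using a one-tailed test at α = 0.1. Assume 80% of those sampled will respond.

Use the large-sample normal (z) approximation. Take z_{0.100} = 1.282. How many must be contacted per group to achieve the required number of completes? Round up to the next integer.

n = 183 per group

n = (z_α + z_β)² · (σ₁² + σ₂²) / δ²
  = (1.282 + 1.282)² · (2·2² = 8) / 0.6²
  = 6.5741 · 8 / 0.36
  = 146.09
Adjust for 80% response: 146.09 / 0.80 = 182.61.
Round up → n = 183 per group.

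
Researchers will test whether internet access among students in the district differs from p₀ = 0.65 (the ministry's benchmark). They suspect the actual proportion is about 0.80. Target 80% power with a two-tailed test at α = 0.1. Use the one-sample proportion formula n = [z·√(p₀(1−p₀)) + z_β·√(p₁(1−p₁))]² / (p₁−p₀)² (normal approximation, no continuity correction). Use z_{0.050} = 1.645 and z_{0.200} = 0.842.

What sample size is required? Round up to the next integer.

n = [z_{α/2}·√(p₀q₀) + z_β·√(p₁q₁)]² / (p₁ − p₀)²
  = [1.645·√(0.65·0.35) + 0.842·√(0.80·0.20)]² / (0.15)²
  = [1.645·0.4770 + 0.842·0.4000]² / 0.0225
  = [1.1214]² / 0.0225
  = 55.89
Round up → n = 56.

n = 56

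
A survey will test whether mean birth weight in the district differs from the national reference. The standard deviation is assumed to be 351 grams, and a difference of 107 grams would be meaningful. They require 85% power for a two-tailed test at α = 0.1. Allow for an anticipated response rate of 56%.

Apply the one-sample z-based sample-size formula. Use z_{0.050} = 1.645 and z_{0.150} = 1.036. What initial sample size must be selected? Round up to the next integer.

n = 139

n = (z_{α/2} + z_β)² · σ² / δ²
  = (1.645 + 1.036)² · 351² / 107²
  = 7.1878 · 123201 / 11449
  = 77.35
Adjust for 56% response: 77.35 / 0.56 = 138.12.
Round up → n = 139.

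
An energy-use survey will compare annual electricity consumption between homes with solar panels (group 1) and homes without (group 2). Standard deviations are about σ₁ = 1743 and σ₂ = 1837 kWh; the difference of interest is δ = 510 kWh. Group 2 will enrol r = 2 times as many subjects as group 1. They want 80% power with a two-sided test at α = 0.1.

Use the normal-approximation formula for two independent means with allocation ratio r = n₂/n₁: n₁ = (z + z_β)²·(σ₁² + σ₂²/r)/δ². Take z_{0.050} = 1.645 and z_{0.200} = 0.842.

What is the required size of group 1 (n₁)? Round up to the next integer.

n₁ = 113

n₁ = (z_{α/2} + z_β)² · (σ₁² + σ₂²/r) / δ²
   = (1.645 + 0.842)² · (1743² + 1837²/2) / 510²
   = 6.1852 · (3038049 + 1687284.5) / 260100
   = 6.1852 · 4725333.5 / 260100
   = 112.37
Round up → n₁ = 113; n₂ = r·n₁ = 2 × 113 = 226.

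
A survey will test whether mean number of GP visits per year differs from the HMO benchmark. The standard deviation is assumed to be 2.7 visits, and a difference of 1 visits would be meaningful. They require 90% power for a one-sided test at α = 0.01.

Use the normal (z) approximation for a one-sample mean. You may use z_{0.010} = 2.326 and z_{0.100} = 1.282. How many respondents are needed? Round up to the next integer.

n = 95

n = (z_α + z_β)² · σ² / δ²
  = (2.326 + 1.282)² · 2.7² / 1²
  = 13.0177 · 7.29 / 1
  = 94.90
Round up → n = 95.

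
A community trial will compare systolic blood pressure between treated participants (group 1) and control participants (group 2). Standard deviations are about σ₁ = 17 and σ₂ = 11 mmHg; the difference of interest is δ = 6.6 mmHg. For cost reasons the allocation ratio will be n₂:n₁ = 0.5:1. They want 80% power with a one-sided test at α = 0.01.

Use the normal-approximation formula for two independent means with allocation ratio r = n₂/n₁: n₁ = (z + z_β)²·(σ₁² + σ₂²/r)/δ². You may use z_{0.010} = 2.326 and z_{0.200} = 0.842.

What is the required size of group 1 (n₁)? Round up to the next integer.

n₁ = 123

n₁ = (z_α + z_β)² · (σ₁² + σ₂²/r) / δ²
   = (2.326 + 0.842)² · (17² + 11²/0.5) / 6.6²
   = 10.0362 · (289 + 242) / 43.56
   = 10.0362 · 531 / 43.56
   = 122.34
Round up → n₁ = 123; n₂ = r·n₁ = 0.5 × 123 = 62.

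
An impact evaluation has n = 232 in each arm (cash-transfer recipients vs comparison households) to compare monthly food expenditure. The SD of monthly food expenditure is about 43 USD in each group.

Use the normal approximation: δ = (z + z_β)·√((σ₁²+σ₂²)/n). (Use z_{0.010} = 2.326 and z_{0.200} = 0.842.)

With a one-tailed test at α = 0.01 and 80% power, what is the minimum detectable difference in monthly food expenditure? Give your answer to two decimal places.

Minimum detectable difference ≈ 12.65 USD

δ = (z_α + z_β) · √((σ₁²+σ₂²)/n)
  = (2.326 + 0.842) · √(3698/232)
  = 3.168 · √15.9397
  = 3.168 · 3.9924
  = 12.6481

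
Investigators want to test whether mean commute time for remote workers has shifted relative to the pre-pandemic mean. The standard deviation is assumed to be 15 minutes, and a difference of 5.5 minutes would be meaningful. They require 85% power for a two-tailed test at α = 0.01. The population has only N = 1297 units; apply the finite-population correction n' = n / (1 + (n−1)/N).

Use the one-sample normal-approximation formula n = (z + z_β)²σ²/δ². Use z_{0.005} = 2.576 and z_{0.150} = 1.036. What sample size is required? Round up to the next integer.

n = (z_{α/2} + z_β)² · σ² / δ²
  = (2.576 + 1.036)² · 15² / 5.5²
  = 13.0465 · 225 / 30.25
  = 97.04
Finite-population correction (N = 1297): 97.04 / (1 + (97.04 − 1)/1297) = 90.35.
Round up → n = 91.

n = 91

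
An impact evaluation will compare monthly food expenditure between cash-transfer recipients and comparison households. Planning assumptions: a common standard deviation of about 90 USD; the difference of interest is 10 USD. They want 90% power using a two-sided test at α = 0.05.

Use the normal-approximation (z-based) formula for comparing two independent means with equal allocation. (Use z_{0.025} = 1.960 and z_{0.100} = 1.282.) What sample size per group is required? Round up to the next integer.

n = 1703 per group

n = (z_{α/2} + z_β)² · (σ₁² + σ₂²) / δ²
  = (1.960 + 1.282)² · (2·90² = 16200) / 10²
  = 10.5106 · 16200 / 100
  = 1702.71
Round up → n = 1703 per group.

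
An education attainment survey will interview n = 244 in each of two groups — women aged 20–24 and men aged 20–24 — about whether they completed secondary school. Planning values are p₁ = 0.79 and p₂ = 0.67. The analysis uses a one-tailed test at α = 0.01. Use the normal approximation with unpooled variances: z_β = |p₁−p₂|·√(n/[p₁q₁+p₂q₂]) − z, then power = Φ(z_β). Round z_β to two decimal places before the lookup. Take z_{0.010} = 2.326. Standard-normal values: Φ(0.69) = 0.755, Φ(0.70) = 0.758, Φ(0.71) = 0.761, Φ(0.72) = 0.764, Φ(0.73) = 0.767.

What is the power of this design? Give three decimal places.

Power ≈ 0.755

z_β = |p₁−p₂|·√(n/[p₁q₁+p₂q₂]) − z_α
    = 0.12 · √(244/0.3870) − 2.326
    = 0.12 · 25.1096 − 2.326
    = 3.0131 − 2.326 = 0.6871 → 0.69
Power = Φ(0.69) = 0.755.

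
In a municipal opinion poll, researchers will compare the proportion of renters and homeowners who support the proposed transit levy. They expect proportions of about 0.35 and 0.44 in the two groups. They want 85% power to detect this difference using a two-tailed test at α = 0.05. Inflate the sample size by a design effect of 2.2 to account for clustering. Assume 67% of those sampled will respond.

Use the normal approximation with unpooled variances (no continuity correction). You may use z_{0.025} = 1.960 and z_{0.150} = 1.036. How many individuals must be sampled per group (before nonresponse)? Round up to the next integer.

n = (z_{α/2} + z_β)² · [p₁(1−p₁) + p₂(1−p₂)] / (p₁ − p₂)²
  = (1.960 + 1.036)² · (0.35·0.65 + 0.44·0.56) / (-0.09)²
  = (2.996)² · (0.2275 + 0.2464) / 0.0081
  = 8.9760 · 0.4739 / 0.0081
  = 525.15
Design effect: 2.2 × 525.15 = 1155.34.
Adjust for 67% response: 1155.34 / 0.67 = 1724.38.
Round up → n = 1725 per group.

n = 1725 per group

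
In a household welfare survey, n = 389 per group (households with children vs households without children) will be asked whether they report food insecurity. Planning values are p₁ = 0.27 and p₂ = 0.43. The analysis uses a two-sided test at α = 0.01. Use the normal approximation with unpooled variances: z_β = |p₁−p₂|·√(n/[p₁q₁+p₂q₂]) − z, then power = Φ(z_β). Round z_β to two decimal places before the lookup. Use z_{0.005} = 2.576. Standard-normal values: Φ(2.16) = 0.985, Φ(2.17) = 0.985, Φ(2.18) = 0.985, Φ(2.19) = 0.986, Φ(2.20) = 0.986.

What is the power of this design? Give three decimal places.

Power ≈ 0.985

z_β = |p₁−p₂|·√(n/[p₁q₁+p₂q₂]) − z_{α/2}
    = 0.16 · √(389/0.4422) − 2.576
    = 0.16 · 29.6596 − 2.576
    = 4.7455 − 2.576 = 2.1695 → 2.17
Power = Φ(2.17) = 0.985.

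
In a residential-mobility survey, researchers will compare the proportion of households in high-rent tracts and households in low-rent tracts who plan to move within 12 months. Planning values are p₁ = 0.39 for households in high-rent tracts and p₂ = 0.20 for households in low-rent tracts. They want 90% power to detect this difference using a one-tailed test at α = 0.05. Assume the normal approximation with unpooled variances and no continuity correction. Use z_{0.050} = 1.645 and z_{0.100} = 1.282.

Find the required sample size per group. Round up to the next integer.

n = (z_α + z_β)² · [p₁(1−p₁) + p₂(1−p₂)] / (p₁ − p₂)²
  = (1.645 + 1.282)² · (0.39·0.61 + 0.20·0.80) / (0.19)²
  = (2.927)² · (0.2379 + 0.1600) / 0.0361
  = 8.5673 · 0.3979 / 0.0361
  = 94.43
Round up → n = 95 per group.

n = 95 per group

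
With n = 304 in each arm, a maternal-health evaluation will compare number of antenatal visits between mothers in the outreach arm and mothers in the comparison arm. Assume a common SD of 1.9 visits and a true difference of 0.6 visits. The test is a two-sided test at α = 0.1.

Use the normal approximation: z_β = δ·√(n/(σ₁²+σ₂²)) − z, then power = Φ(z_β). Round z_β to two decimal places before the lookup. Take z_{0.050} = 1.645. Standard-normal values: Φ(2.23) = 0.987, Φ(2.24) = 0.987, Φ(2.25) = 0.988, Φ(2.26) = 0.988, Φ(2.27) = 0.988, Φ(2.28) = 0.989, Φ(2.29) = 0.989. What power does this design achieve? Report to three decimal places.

Power ≈ 0.988

z_β = δ·√(n/(σ₁²+σ₂²)) − z_{α/2}
    = 0.6 · √(304/7.22) − 1.645
    = 0.6 · 6.48886 − 1.645
    = 3.8933 − 1.645 = 2.2483 → 2.25
Power = Φ(2.25) = 0.988.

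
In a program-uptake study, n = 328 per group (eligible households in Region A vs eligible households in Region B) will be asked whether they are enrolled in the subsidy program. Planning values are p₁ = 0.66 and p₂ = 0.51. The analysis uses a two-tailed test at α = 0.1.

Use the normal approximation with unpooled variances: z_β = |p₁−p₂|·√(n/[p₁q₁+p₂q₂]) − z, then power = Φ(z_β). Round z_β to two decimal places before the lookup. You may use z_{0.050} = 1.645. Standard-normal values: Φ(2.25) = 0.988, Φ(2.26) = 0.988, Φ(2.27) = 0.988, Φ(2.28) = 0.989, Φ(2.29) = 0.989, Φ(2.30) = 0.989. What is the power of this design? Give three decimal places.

z_β = |p₁−p₂|·√(n/[p₁q₁+p₂q₂]) − z_{α/2}
    = 0.15 · √(328/0.4743) − 1.645
    = 0.15 · 26.2973 − 1.645
    = 3.9446 − 1.645 = 2.2996 → 2.30
Power = Φ(2.30) = 0.989.

Power ≈ 0.989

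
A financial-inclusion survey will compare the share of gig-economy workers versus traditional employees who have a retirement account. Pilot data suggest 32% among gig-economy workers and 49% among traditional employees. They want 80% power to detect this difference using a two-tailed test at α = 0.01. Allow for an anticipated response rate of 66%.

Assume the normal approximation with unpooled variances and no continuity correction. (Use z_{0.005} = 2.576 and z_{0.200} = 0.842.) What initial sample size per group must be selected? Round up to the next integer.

n = (z_{α/2} + z_β)² · [p₁(1−p₁) + p₂(1−p₂)] / (p₁ − p₂)²
  = (2.576 + 0.842)² · (0.32·0.68 + 0.49·0.51) / (-0.17)²
  = (3.418)² · (0.2176 + 0.2499) / 0.0289
  = 11.6827 · 0.4675 / 0.0289
  = 188.99
Adjust for 66% response: 188.99 / 0.66 = 286.34.
Round up → n = 287 per group.

n = 287 per group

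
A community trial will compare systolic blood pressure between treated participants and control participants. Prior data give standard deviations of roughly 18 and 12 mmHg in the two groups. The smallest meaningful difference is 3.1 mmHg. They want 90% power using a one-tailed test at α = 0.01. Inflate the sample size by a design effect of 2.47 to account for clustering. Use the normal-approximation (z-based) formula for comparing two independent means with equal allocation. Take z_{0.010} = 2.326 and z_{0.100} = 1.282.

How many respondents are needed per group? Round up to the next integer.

n = 1566 per group

n = (z_α + z_β)² · (σ₁² + σ₂²) / δ²
  = (2.326 + 1.282)² · (18² + 12² = 468) / 3.1²
  = 13.0177 · 468 / 9.61
  = 633.95
Design effect: 2.47 × 633.95 = 1565.86.
Round up → n = 1566 per group.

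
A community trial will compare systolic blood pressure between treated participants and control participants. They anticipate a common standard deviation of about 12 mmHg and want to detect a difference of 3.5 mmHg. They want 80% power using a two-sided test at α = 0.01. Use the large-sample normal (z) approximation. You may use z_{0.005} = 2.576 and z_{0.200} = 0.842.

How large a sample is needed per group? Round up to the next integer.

n = 275 per group

n = (z_{α/2} + z_β)² · (σ₁² + σ₂²) / δ²
  = (2.576 + 0.842)² · (2·12² = 288) / 3.5²
  = 11.6827 · 288 / 12.25
  = 274.66
Round up → n = 275 per group.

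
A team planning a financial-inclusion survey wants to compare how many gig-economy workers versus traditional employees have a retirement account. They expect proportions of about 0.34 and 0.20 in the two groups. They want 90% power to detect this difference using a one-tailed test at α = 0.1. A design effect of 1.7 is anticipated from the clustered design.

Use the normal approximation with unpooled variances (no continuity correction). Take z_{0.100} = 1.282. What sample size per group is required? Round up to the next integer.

n = 220 per group

n = (z_α + z_β)² · [p₁(1−p₁) + p₂(1−p₂)] / (p₁ − p₂)²
  = (1.282 + 1.282)² · (0.34·0.66 + 0.20·0.80) / (0.14)²
  = (2.564)² · (0.2244 + 0.1600) / 0.0196
  = 6.5741 · 0.3844 / 0.0196
  = 128.93
Design effect: 1.7 × 128.93 = 219.19.
Round up → n = 220 per group.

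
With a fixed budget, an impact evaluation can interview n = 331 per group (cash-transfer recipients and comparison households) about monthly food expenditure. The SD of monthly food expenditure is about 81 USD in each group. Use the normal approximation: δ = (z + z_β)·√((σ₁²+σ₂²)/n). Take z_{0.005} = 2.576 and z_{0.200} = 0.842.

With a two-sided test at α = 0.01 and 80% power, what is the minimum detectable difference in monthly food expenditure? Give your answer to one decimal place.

δ = (z_{α/2} + z_β) · √((σ₁²+σ₂²)/n)
  = (2.576 + 0.842) · √(13122/331)
  = 3.418 · √39.6435
  = 3.418 · 6.2963
  = 21.5208

Minimum detectable difference ≈ 21.5 USD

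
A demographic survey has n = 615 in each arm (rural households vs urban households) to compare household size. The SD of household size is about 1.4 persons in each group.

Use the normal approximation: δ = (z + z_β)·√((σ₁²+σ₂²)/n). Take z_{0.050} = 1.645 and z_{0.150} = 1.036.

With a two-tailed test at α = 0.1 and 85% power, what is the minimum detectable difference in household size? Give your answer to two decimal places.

δ = (z_{α/2} + z_β) · √((σ₁²+σ₂²)/n)
  = (1.645 + 1.036) · √(3.92/615)
  = 2.681 · √0.00637
  = 2.681 · 0.0798
  = 0.2140

Minimum detectable difference ≈ 0.21 persons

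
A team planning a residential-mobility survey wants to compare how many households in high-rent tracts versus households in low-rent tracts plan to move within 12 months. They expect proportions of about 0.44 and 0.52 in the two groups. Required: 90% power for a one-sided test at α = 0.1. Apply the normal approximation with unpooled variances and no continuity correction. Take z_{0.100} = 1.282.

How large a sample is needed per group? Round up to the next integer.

n = 510 per group

n = (z_α + z_β)² · [p₁(1−p₁) + p₂(1−p₂)] / (p₁ − p₂)²
  = (1.282 + 1.282)² · (0.44·0.56 + 0.52·0.48) / (-0.08)²
  = (2.564)² · (0.2464 + 0.2496) / 0.0064
  = 6.5741 · 0.4960 / 0.0064
  = 509.49
Round up → n = 510 per group.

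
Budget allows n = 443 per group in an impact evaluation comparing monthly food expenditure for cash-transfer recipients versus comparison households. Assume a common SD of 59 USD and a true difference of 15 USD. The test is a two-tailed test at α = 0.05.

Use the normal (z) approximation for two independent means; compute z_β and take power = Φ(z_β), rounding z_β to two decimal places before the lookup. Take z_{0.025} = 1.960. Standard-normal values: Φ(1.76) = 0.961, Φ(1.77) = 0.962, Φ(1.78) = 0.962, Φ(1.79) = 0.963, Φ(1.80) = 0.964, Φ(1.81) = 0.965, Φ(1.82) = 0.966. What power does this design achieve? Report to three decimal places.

Power ≈ 0.966

z_β = δ·√(n/(σ₁²+σ₂²)) − z_{α/2}
    = 15 · √(443/6962) − 1.960
    = 15 · 0.25225 − 1.960
    = 3.7838 − 1.960 = 1.8238 → 1.82
Power = Φ(1.82) = 0.966.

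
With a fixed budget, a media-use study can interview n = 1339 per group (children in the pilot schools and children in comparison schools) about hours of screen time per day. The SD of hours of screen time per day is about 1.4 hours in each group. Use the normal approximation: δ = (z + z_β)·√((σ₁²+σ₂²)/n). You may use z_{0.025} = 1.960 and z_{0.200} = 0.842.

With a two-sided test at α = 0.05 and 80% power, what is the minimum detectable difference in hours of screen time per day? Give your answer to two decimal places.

Minimum detectable difference ≈ 0.15 hours

δ = (z_{α/2} + z_β) · √((σ₁²+σ₂²)/n)
  = (1.960 + 0.842) · √(3.92/1339)
  = 2.802 · √0.00293
  = 2.802 · 0.0541
  = 0.1516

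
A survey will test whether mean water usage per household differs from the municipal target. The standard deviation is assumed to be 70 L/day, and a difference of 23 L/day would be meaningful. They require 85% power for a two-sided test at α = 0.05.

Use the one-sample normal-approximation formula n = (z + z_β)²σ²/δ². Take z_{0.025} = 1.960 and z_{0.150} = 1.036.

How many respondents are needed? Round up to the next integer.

n = (z_{α/2} + z_β)² · σ² / δ²
  = (1.960 + 1.036)² · 70² / 23²
  = 8.9760 · 4900 / 529
  = 83.14
Round up → n = 84.

n = 84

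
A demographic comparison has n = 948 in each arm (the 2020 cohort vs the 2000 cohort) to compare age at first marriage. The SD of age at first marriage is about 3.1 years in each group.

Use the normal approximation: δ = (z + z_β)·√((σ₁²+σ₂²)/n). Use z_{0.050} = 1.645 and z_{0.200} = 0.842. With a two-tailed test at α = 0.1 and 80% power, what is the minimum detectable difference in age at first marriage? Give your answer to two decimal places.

Minimum detectable difference ≈ 0.35 years

δ = (z_{α/2} + z_β) · √((σ₁²+σ₂²)/n)
  = (1.645 + 0.842) · √(19.22/948)
  = 2.487 · √0.02027
  = 2.487 · 0.1424
  = 0.3541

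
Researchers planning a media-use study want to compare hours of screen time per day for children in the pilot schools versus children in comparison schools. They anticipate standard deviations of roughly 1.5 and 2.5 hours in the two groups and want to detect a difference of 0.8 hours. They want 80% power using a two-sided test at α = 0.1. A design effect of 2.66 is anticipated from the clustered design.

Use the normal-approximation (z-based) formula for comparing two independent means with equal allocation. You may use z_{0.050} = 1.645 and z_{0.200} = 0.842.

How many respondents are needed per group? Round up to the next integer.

n = (z_{α/2} + z_β)² · (σ₁² + σ₂²) / δ²
  = (1.645 + 0.842)² · (1.5² + 2.5² = 8.5) / 0.8²
  = 6.1852 · 8.5 / 0.64
  = 82.15
Design effect: 2.66 × 82.15 = 218.51.
Round up → n = 219 per group.

n = 219 per group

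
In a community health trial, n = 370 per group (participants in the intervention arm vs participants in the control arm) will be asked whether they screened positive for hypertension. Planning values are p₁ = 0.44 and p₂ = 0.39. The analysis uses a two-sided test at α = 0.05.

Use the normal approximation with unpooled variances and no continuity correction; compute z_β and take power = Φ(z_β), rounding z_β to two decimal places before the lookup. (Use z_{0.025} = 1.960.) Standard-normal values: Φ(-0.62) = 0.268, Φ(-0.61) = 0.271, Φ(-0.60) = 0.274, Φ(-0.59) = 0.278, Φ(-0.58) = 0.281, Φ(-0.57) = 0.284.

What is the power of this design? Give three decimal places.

Power ≈ 0.281

z_β = |p₁−p₂|·√(n/[p₁q₁+p₂q₂]) − z_{α/2}
    = 0.05 · √(370/0.4843) − 1.960
    = 0.05 · 27.6404 − 1.960
    = 1.3820 − 1.960 = -0.5780 → -0.58
Power = Φ(-0.58) = 0.281.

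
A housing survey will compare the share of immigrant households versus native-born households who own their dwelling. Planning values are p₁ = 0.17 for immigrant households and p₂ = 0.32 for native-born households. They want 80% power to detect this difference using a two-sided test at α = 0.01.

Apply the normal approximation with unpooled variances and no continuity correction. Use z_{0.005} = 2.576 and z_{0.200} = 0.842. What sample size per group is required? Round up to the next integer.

n = 187 per group

n = (z_{α/2} + z_β)² · [p₁(1−p₁) + p₂(1−p₂)] / (p₁ − p₂)²
  = (2.576 + 0.842)² · (0.17·0.83 + 0.32·0.68) / (-0.15)²
  = (3.418)² · (0.1411 + 0.2176) / 0.0225
  = 11.6827 · 0.3587 / 0.0225
  = 186.25
Round up → n = 187 per group.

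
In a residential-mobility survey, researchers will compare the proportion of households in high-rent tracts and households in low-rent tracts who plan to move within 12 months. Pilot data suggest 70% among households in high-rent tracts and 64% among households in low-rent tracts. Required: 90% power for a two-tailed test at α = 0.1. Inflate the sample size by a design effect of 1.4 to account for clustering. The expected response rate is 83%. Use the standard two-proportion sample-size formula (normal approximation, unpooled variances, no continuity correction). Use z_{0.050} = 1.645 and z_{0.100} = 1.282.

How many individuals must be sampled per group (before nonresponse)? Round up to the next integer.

n = 1768 per group

n = (z_{α/2} + z_β)² · [p₁(1−p₁) + p₂(1−p₂)] / (p₁ − p₂)²
  = (1.645 + 1.282)² · (0.70·0.30 + 0.64·0.36) / (0.06)²
  = (2.927)² · (0.2100 + 0.2304) / 0.0036
  = 8.5673 · 0.4404 / 0.0036
  = 1048.07
Design effect: 1.4 × 1048.07 = 1467.30.
Adjust for 83% response: 1467.30 / 0.83 = 1767.83.
Round up → n = 1768 per group.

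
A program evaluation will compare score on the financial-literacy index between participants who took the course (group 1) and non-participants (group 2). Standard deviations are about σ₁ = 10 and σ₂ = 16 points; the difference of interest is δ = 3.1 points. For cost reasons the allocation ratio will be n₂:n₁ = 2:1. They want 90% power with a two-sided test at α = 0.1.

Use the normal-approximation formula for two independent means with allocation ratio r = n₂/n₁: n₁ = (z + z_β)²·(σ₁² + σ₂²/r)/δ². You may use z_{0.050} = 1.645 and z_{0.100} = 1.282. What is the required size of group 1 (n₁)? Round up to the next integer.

n₁ = 204

n₁ = (z_{α/2} + z_β)² · (σ₁² + σ₂²/r) / δ²
   = (1.645 + 1.282)² · (10² + 16²/2) / 3.1²
   = 8.5673 · (100 + 128) / 9.61
   = 8.5673 · 228 / 9.61
   = 203.26
Round up → n₁ = 204; n₂ = r·n₁ = 2 × 204 = 408.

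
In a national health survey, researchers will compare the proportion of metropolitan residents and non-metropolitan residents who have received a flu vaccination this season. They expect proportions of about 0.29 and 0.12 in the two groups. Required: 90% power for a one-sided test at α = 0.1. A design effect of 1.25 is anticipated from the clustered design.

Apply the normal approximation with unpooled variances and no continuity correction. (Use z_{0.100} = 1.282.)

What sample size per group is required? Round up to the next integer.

n = 89 per group

n = (z_α + z_β)² · [p₁(1−p₁) + p₂(1−p₂)] / (p₁ − p₂)²
  = (1.282 + 1.282)² · (0.29·0.71 + 0.12·0.88) / (0.17)²
  = (2.564)² · (0.2059 + 0.1056) / 0.0289
  = 6.5741 · 0.3115 / 0.0289
  = 70.86
Design effect: 1.25 × 70.86 = 88.57.
Round up → n = 89 per group.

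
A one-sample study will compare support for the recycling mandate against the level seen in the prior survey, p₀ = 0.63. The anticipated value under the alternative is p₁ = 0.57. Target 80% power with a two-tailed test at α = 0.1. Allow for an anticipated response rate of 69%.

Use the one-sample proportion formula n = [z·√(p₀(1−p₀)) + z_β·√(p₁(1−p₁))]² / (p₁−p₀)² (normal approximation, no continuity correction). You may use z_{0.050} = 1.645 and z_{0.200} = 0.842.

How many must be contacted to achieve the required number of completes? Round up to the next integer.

n = 591

n = [z_{α/2}·√(p₀q₀) + z_β·√(p₁q₁)]² / (p₁ − p₀)²
  = [1.645·√(0.63·0.37) + 0.842·√(0.57·0.43)]² / (-0.06)²
  = [1.645·0.4828 + 0.842·0.4951]² / 0.0036
  = [1.2111]² / 0.0036
  = 407.41
Adjust for 69% response: 407.41 / 0.69 = 590.45.
Round up → n = 591.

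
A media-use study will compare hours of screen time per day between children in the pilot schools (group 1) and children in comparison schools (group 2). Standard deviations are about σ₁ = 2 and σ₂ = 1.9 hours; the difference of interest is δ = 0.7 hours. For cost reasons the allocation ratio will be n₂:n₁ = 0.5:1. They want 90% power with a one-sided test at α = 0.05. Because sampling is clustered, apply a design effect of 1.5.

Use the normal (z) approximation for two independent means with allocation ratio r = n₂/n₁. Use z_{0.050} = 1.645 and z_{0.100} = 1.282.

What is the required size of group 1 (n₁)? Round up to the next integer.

n₁ = 295

n₁ = (z_α + z_β)² · (σ₁² + σ₂²/r) / δ²
   = (1.645 + 1.282)² · (2² + 1.9²/0.5) / 0.7²
   = 8.5673 · (4 + 7.22) / 0.49
   = 8.5673 · 11.22 / 0.49
   = 196.17
Design effect: 1.5 × 196.17 = 294.26.
Round up → n₁ = 295; n₂ = r·n₁ = 0.5 × 295 = 148.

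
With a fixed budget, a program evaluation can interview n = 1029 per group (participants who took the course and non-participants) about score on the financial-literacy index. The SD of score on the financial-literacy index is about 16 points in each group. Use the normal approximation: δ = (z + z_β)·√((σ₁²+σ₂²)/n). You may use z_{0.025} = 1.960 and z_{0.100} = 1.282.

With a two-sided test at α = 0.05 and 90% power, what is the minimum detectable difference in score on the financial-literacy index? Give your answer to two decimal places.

δ = (z_{α/2} + z_β) · √((σ₁²+σ₂²)/n)
  = (1.960 + 1.282) · √(512/1029)
  = 3.242 · √0.49757
  = 3.242 · 0.7054
  = 2.2869

Minimum detectable difference ≈ 2.29 points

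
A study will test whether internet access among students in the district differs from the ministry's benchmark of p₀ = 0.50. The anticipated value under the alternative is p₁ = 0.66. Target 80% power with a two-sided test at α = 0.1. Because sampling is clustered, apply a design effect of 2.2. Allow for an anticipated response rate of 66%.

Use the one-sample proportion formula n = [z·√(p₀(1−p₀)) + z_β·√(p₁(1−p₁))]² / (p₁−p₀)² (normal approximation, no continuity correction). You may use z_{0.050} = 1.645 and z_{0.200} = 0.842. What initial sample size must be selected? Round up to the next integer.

n = 195

n = [z_{α/2}·√(p₀q₀) + z_β·√(p₁q₁)]² / (p₁ − p₀)²
  = [1.645·√(0.50·0.50) + 0.842·√(0.66·0.34)]² / (0.16)²
  = [1.645·0.5000 + 0.842·0.4737]² / 0.0256
  = [1.2214]² / 0.0256
  = 58.27
Design effect: 2.2 × 58.27 = 128.20.
Adjust for 66% response: 128.20 / 0.66 = 194.24.
Round up → n = 195.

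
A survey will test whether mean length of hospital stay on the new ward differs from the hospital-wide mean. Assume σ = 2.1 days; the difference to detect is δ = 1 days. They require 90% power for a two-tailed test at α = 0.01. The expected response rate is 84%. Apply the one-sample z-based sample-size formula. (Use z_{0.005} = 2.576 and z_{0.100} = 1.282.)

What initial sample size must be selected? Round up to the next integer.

n = (z_{α/2} + z_β)² · σ² / δ²
  = (2.576 + 1.282)² · 2.1² / 1²
  = 14.8842 · 4.41 / 1
  = 65.64
Adjust for 84% response: 65.64 / 0.84 = 78.14.
Round up → n = 79.

n = 79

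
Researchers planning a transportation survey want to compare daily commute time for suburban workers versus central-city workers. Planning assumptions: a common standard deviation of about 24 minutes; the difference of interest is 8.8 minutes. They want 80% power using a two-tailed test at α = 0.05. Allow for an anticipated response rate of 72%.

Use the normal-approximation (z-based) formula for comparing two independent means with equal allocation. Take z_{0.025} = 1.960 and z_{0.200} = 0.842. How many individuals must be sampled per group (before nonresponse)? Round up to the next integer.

n = 163 per group

n = (z_{α/2} + z_β)² · (σ₁² + σ₂²) / δ²
  = (1.960 + 0.842)² · (2·24² = 1152) / 8.8²
  = 7.8512 · 1152 / 77.44
  = 116.79
Adjust for 72% response: 116.79 / 0.72 = 162.21.
Round up → n = 163 per group.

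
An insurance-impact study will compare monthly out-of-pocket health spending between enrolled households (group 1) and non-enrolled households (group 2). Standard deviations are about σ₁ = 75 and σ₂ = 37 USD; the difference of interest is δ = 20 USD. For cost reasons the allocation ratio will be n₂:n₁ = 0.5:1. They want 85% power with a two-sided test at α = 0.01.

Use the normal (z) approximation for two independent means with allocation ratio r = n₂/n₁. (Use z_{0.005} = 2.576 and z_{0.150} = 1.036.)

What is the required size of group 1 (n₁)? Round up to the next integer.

n₁ = 273

n₁ = (z_{α/2} + z_β)² · (σ₁² + σ₂²/r) / δ²
   = (2.576 + 1.036)² · (75² + 37²/0.5) / 20²
   = 13.0465 · (5625 + 2738) / 400
   = 13.0465 · 8363 / 400
   = 272.77
Round up → n₁ = 273; n₂ = r·n₁ = 0.5 × 273 = 137.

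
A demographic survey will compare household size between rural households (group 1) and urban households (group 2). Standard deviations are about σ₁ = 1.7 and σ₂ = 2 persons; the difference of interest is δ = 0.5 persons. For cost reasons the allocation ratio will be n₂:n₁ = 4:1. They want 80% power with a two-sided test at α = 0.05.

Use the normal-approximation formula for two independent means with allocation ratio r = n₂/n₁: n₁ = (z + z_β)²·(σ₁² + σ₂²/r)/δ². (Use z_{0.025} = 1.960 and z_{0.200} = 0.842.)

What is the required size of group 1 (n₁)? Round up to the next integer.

n₁ = 123

n₁ = (z_{α/2} + z_β)² · (σ₁² + σ₂²/r) / δ²
   = (1.960 + 0.842)² · (1.7² + 2²/4) / 0.5²
   = 7.8512 · (2.89 + 1) / 0.25
   = 7.8512 · 3.89 / 0.25
   = 122.16
Round up → n₁ = 123; n₂ = r·n₁ = 4 × 123 = 492.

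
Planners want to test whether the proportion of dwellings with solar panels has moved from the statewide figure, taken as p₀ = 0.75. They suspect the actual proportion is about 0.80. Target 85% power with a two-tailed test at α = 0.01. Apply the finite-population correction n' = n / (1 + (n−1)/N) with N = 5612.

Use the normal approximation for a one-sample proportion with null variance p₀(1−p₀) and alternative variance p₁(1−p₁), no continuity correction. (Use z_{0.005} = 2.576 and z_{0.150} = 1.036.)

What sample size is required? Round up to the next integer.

n = 803

n = [z_{α/2}·√(p₀q₀) + z_β·√(p₁q₁)]² / (p₁ − p₀)²
  = [2.576·√(0.75·0.25) + 1.036·√(0.80·0.20)]² / (0.05)²
  = [2.576·0.4330 + 1.036·0.4000]² / 0.0025
  = [1.5298]² / 0.0025
  = 936.17
Finite-population correction (N = 5612): 936.17 / (1 + (936.17 − 1)/5612) = 802.45.
Round up → n = 803.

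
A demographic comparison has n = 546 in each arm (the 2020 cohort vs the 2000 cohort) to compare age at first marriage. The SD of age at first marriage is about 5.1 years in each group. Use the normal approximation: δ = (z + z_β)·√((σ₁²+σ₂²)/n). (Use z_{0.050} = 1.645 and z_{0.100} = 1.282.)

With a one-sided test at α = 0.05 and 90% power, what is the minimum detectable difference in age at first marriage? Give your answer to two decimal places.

Minimum detectable difference ≈ 0.90 years

δ = (z_α + z_β) · √((σ₁²+σ₂²)/n)
  = (1.645 + 1.282) · √(52.02/546)
  = 2.927 · √0.09527
  = 2.927 · 0.3087
  = 0.9035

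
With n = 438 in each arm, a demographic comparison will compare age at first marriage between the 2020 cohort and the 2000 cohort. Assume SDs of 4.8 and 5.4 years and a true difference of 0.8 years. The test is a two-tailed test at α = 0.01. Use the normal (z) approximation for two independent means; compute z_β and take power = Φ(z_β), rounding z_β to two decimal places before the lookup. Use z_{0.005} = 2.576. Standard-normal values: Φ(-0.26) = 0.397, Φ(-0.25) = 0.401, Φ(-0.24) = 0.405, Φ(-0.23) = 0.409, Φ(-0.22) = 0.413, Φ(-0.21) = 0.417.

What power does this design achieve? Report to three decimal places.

Power ≈ 0.397

z_β = δ·√(n/(σ₁²+σ₂²)) − z_{α/2}
    = 0.8 · √(438/52.2) − 2.576
    = 0.8 · 2.89669 − 2.576
    = 2.3174 − 2.576 = -0.2586 → -0.26
Power = Φ(-0.26) = 0.397.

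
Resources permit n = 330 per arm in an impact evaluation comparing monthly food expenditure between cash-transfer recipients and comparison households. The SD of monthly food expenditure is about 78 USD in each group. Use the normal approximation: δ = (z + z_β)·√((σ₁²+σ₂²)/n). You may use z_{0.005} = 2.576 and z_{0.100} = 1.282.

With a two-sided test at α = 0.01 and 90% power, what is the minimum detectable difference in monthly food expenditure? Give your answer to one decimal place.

δ = (z_{α/2} + z_β) · √((σ₁²+σ₂²)/n)
  = (2.576 + 1.282) · √(12168/330)
  = 3.858 · √36.8727
  = 3.858 · 6.0723
  = 23.4269

Minimum detectable difference ≈ 23.4 USD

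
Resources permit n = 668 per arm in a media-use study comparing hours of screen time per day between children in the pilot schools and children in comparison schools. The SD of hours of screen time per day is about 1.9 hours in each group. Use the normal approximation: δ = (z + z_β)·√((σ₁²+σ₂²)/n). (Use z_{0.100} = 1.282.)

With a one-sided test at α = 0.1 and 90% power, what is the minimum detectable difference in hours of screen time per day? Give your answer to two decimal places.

δ = (z_α + z_β) · √((σ₁²+σ₂²)/n)
  = (1.282 + 1.282) · √(7.22/668)
  = 2.564 · √0.01081
  = 2.564 · 0.1040
  = 0.2666

Minimum detectable difference ≈ 0.27 hours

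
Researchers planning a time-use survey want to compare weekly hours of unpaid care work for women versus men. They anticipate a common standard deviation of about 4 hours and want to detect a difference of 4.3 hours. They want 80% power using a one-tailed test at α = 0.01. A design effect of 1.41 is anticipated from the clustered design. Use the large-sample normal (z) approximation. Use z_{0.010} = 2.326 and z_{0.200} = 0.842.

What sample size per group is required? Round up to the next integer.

n = 25 per group

n = (z_α + z_β)² · (σ₁² + σ₂²) / δ²
  = (2.326 + 0.842)² · (2·4² = 32) / 4.3²
  = 10.0362 · 32 / 18.49
  = 17.37
Design effect: 1.41 × 17.37 = 24.49.
Round up → n = 25 per group.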